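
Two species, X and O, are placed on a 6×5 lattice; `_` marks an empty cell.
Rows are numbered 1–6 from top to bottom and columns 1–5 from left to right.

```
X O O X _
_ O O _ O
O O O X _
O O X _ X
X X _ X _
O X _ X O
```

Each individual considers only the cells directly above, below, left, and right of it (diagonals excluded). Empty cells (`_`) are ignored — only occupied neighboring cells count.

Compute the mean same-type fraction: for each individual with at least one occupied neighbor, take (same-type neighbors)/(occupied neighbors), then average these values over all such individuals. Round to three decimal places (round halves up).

0.500

(1,1)X 0/1
(1,2)O 2/3
(1,3)O 2/3
(1,4)X 0/1
(2,2)O 3/3
(2,3)O 3/3
(2,5)O — no occupied neighbors
(3,1)O 2/2
(3,2)O 4/4
(3,3)O 2/4
(3,4)X 0/1
(4,1)O 2/3
(4,2)O 2/4
(4,3)X 0/2
(4,5)X — no occupied neighbors
(5,1)X 1/3
(5,2)X 2/3
(5,4)X 1/1
(6,1)O 0/2
(6,2)X 1/2
(6,4)X 1/2
(6,5)O 0/1
Sum over 20 individuals: 0/1 + 2/3 + 2/3 + 0/1 + 3/3 + 3/3 + 2/2 + 4/4 + 2/4 + 0/1 + 2/3 + 2/4 + 0/2 + 1/3 + 2/3 + 1/1 + 0/2 + 1/2 + 1/2 + 0/1 = 10; mean = 10 ÷ 20 = 1/2 = 0.5 → 0.500.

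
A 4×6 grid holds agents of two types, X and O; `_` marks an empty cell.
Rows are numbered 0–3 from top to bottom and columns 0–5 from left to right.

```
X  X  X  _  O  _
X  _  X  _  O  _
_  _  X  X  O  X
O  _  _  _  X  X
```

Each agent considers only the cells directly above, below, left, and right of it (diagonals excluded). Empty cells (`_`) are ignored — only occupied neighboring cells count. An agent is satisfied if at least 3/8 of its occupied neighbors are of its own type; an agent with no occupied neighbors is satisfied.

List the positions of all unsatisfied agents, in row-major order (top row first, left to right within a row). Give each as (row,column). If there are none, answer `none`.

(0,0)X 2/2 ok
(0,1)X 2/2 ok
(0,2)X 2/2 ok
(0,4)O 1/1 ok
(1,0)X 1/1 ok
(1,2)X 2/2 ok
(1,4)O 2/2 ok
(2,2)X 2/2 ok
(2,3)X 1/2 ok
(2,4)O 1/4 unhappy
(2,5)X 1/2 ok
(3,0)O 0/0 ok
(3,4)X 1/2 ok
(3,5)X 2/2 ok

(2,4)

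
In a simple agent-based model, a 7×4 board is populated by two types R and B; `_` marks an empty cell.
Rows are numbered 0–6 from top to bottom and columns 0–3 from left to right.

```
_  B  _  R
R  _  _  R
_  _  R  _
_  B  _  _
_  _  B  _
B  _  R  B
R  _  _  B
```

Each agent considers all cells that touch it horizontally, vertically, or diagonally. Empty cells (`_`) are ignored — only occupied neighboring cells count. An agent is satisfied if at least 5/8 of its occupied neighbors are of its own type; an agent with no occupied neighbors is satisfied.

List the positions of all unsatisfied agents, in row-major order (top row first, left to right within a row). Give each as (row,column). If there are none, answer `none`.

(0,1)B 0/1 unhappy
(0,3)R 1/1 ok
(1,0)R 0/1 unhappy
(1,3)R 2/2 ok
(2,2)R 1/2 unhappy
(3,1)B 1/2 unhappy
(4,2)B 2/3 ok
(5,0)B 0/1 unhappy
(5,2)R 0/3 unhappy
(5,3)B 2/3 ok
(6,0)R 0/1 unhappy
(6,3)B 1/2 unhappy

(0,1), (1,0), (2,2), (3,1), (5,0), (5,2), (6,0), (6,3)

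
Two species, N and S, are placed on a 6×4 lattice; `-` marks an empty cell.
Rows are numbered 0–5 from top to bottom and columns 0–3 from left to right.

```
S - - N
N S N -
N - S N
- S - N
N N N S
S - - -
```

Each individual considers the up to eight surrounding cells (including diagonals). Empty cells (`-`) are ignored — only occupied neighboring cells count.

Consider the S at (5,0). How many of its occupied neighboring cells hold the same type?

0

Occupied neighbors of (5,0): (4,0)=N, (4,1)=N.
Same type (S): 0 of 2.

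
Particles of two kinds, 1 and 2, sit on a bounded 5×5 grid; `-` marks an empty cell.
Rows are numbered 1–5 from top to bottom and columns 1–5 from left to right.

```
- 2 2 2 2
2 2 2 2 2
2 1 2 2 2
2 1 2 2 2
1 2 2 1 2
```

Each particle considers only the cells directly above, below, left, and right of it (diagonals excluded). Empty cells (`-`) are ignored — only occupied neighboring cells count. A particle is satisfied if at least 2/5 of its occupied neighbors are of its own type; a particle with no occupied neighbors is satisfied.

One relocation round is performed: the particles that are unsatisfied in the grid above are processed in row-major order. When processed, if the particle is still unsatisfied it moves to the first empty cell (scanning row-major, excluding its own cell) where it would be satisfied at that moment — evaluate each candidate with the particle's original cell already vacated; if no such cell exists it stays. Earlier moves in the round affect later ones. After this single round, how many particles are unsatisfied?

Initially unsatisfied (in order): (3,2), (4,1), (4,2), (5,1), (5,2), (5,4).
  (3,2): no empty cell satisfies it; stays.
  (4,1) → (1,1).
  (4,2) → (4,1).
  (5,1): now satisfied by earlier moves; stays.
  (5,2): now satisfied by earlier moves; stays.
  (5,4) → (4,2).
Resulting grid:
2 2 2 2 2
2 2 2 2 2
2 1 2 2 2
1 1 2 2 2
1 2 2 - 2
Unsatisfied now: (3,1), (3,2), (5,2).

3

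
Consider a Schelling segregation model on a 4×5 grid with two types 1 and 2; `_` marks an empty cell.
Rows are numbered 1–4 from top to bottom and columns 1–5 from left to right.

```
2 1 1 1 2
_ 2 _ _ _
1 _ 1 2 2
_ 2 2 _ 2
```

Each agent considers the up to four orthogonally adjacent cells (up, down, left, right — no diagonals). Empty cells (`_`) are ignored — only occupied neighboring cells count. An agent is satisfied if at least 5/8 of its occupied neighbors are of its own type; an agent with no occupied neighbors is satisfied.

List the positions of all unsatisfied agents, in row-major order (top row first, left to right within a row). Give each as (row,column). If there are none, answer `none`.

(1,1), (1,2), (1,4), (1,5), (2,2), (3,3), (3,4), (4,3)

(1,1)2 0/1 not
(1,2)1 1/3 not
(1,3)1 2/2 satisfied
(1,4)1 1/2 not
(1,5)2 0/1 not
(2,2)2 0/1 not
(3,1)1 0/0 satisfied
(3,3)1 0/2 not
(3,4)2 1/2 not
(3,5)2 2/2 satisfied
(4,2)2 1/1 satisfied
(4,3)2 1/2 not
(4,5)2 1/1 satisfied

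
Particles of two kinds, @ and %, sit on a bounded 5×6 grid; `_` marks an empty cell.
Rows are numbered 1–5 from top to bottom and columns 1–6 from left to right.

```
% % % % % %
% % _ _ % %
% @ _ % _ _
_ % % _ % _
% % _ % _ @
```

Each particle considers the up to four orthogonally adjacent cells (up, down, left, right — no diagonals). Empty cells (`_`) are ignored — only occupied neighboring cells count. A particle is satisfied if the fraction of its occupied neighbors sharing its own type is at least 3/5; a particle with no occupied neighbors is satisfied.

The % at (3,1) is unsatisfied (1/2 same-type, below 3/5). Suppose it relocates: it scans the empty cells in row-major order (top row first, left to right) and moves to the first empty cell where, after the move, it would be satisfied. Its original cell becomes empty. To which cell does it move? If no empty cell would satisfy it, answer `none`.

(2,3)

Vacating (3,1). Empty cells in order:
  (2,3): 2/2 same-type → satisfied — stop here.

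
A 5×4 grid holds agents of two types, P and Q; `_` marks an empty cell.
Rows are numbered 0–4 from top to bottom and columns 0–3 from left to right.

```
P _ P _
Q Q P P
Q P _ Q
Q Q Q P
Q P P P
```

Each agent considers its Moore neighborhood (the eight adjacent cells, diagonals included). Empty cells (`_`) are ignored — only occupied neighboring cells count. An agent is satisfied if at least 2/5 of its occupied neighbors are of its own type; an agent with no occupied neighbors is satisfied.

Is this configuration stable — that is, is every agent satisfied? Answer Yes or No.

(0,0)P 0/2 not
(0,2)P 2/3 satisfied
(1,0)Q 2/4 satisfied
(1,1)Q 2/6 not
(1,2)P 3/5 satisfied
(1,3)P 2/3 satisfied
(2,0)Q 4/5 satisfied
(2,1)P 1/7 not
(2,3)Q 1/4 not
(3,0)Q 3/5 satisfied
(3,1)Q 4/7 satisfied
(3,2)Q 2/7 not
(3,3)P 2/4 satisfied
(4,0)Q 2/3 satisfied
(4,1)P 1/5 not
(4,2)P 3/5 satisfied
(4,3)P 2/3 satisfied
For instance (0,0) has only 0/2 same-type neighbors, below 2/5.

No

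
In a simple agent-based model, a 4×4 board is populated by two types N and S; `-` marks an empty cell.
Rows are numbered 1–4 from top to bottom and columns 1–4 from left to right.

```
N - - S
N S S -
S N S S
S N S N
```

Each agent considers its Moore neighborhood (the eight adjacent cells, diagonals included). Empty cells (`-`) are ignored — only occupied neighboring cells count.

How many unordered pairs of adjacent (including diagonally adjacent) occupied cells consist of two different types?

Scan each occupied cell's neighbors to the right and below (and the two forward diagonals) so each pair is counted once.
Row 1: N(1,1)–N(2,1)= N(1,1)–S(2,2)≠ S(1,4)–S(2,3)=  → 1/3 unlike.
Row 2: N(2,1)–S(2,2)≠ N(2,1)–S(3,1)≠ N(2,1)–N(3,2)= S(2,2)–S(2,3)= S(2,2)–N(3,2)≠ S(2,2)–S(3,3)= S(2,2)–S(3,1)= S(2,3)–S(3,3)= S(2,3)–S(3,4)= S(2,3)–N(3,2)≠  → 4/10 unlike.
Row 3: S(3,1)–N(3,2)≠ S(3,1)–S(4,1)= S(3,1)–N(4,2)≠ N(3,2)–S(3,3)≠ N(3,2)–N(4,2)= N(3,2)–S(4,3)≠ N(3,2)–S(4,1)≠ S(3,3)–S(3,4)= S(3,3)–S(4,3)= S(3,3)–N(4,4)≠ S(3,3)–N(4,2)≠ S(3,4)–N(4,4)≠ S(3,4)–S(4,3)=  → 8/13 unlike.
Row 4: S(4,1)–N(4,2)≠ N(4,2)–S(4,3)≠ S(4,3)–N(4,4)≠  → 3/3 unlike.
Total adjacent occupied pairs: 29; unlike-type pairs: 16.

16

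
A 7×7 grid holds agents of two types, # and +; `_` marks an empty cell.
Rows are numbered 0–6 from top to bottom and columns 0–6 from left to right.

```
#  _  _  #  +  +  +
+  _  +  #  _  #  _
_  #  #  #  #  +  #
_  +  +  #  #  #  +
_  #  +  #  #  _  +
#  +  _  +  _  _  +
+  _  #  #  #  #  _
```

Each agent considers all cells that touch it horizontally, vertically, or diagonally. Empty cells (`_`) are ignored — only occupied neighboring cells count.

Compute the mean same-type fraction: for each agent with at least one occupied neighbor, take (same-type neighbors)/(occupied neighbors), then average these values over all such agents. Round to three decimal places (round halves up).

Row 0: (0,0)# 0/1 · (0,3)# 1/3 · (0,4)+ 1/4 · (0,5)+ 2/3 · (0,6)+ 1/2
Row 1: (1,0)+ 0/2 · (1,2)+ 0/5 · (1,3)# 4/6 · (1,5)# 2/6
Row 2: (2,1)# 1/5 · (2,2)# 4/7 · (2,3)# 5/7 · (2,4)# 6/7 · (2,5)+ 1/6 · (2,6)# 2/4
Row 3: (3,1)+ 2/5 · (3,2)+ 2/8 · (3,3)# 6/8 · (3,4)# 6/7 · (3,5)# 4/7 · (3,6)+ 2/4
Row 4: (4,1)# 1/5 · (4,2)+ 4/7 · (4,3)# 3/6 · (4,4)# 4/5 · (4,6)+ 2/3
Row 5: (5,0)# 1/3 · (5,1)+ 2/5 · (5,3)+ 1/6 · (5,6)+ 1/2
Row 6: (6,0)+ 1/2 · (6,2)# 1/3 · (6,3)# 2/3 · (6,4)# 2/3 · (6,5)# 1/2
Sum over 35 agents: 0/1 + 1/3 + 1/4 + 2/3 + 1/2 + 0/2 + 0/5 + 4/6 + 2/6 + 1/5 + 4/7 + 5/7 + 6/7 + 1/6 + 2/4 + 2/5 + 2/8 + 6/8 + 6/7 + 4/7 + 2/4 + 1/5 + 4/7 + 3/6 + 4/5 + 2/3 + 1/3 + 2/5 + 1/6 + 1/2 + 1/2 + 1/3 + 2/3 + 2/3 + 1/2 = 445/28; mean = 445/28 ÷ 35 = 89/196 = 0.454081… → 0.454.

0.454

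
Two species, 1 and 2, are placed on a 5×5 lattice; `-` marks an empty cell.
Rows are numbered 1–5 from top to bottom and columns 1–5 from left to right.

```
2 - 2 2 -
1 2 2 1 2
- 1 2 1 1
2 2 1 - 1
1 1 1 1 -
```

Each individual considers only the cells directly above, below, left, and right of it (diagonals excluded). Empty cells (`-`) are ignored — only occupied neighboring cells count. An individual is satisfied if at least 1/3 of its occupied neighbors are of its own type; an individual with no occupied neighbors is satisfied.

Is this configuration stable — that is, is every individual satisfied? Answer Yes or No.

No

Row 1: (1,1)2 0/1 unhappy · (1,3)2 2/2 ok · (1,4)2 1/2 ok
Row 2: (2,1)1 0/2 unhappy · (2,2)2 1/3 ok · (2,3)2 3/4 ok · (2,4)1 1/4 unhappy · (2,5)2 0/2 unhappy
Row 3: (3,2)1 0/3 unhappy · (3,3)2 1/4 unhappy · (3,4)1 2/3 ok · (3,5)1 2/3 ok
Row 4: (4,1)2 1/2 ok · (4,2)2 1/4 unhappy · (4,3)1 1/3 ok · (4,5)1 1/1 ok
Row 5: (5,1)1 1/2 ok · (5,2)1 2/3 ok · (5,3)1 3/3 ok · (5,4)1 1/1 ok
For instance (1,1) has only 0/1 same-type neighbors, below 1/3.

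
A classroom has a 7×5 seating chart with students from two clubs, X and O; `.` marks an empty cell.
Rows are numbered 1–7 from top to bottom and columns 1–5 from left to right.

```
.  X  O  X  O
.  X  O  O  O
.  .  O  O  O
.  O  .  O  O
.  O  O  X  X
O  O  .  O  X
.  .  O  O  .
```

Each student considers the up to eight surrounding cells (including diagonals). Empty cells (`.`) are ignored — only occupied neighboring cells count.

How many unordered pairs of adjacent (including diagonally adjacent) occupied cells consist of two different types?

19

Scan each occupied cell's neighbors to the right and below (and the two forward diagonals) so each pair is counted once.
From row 1: 8 unlike of 13 pairs (running 8/13).
From row 2: 2 unlike of 11 pairs (running 10/24).
From row 3: 0 unlike of 8 pairs (running 10/32).
From row 4: 4 unlike of 8 pairs (running 14/40).
From row 5: 3 unlike of 11 pairs (running 17/51).
From row 6: 2 unlike of 6 pairs (running 19/57).
From row 7: 0 unlike of 1 pairs (running 19/58).
Total adjacent occupied pairs: 58; unlike-type pairs: 19.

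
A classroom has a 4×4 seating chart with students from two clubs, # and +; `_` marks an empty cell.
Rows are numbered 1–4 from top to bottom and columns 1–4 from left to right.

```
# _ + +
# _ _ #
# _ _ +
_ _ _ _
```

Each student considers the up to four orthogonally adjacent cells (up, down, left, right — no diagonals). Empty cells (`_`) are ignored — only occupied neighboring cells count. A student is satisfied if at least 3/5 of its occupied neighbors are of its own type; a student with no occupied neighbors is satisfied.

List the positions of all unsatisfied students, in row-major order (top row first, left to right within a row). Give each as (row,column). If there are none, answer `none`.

(1,1)# 1/1 ok
(1,3)+ 1/1 ok
(1,4)+ 1/2 unhappy
(2,1)# 2/2 ok
(2,4)# 0/2 unhappy
(3,1)# 1/1 ok
(3,4)+ 0/1 unhappy

(1,4), (2,4), (3,4)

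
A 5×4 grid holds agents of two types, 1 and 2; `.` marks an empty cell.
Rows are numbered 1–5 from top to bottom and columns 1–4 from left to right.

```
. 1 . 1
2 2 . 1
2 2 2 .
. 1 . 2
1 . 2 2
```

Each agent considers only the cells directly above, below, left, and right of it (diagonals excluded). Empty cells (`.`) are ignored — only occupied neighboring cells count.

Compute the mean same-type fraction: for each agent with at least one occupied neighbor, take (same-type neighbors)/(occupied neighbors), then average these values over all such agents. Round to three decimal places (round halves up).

0.785

(1,2)1 0/1
(1,4)1 1/1
(2,1)2 2/2
(2,2)2 2/3
(2,4)1 1/1
(3,1)2 2/2
(3,2)2 3/4
(3,3)2 1/1
(4,2)1 0/1
(4,4)2 1/1
(5,1)1 — no occupied neighbors
(5,3)2 1/1
(5,4)2 2/2
Sum over 12 agents: 0/1 + 1/1 + 2/2 + 2/3 + 1/1 + 2/2 + 3/4 + 1/1 + 0/1 + 1/1 + 1/1 + 2/2 = 113/12; mean = 113/12 ÷ 12 = 113/144 = 0.784722… → 0.785.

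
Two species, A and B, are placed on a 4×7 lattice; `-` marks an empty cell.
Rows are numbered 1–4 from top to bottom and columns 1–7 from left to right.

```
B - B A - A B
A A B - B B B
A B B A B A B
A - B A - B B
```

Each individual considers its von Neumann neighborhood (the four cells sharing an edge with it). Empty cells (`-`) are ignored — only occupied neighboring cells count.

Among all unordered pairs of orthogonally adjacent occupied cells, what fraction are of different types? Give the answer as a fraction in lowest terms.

Scan each occupied cell's neighbors to the right and below so each pair is counted once.
From row 1: 4 unlike of 6 pairs (running 4/6).
From row 2: 3 unlike of 10 pairs (running 7/16).
From row 3: 6 unlike of 11 pairs (running 13/27).
From row 4: 1 unlike of 2 pairs (running 14/29).
Total adjacent occupied pairs: 29; unlike-type pairs: 14.
14/29 is already in lowest terms.

14/29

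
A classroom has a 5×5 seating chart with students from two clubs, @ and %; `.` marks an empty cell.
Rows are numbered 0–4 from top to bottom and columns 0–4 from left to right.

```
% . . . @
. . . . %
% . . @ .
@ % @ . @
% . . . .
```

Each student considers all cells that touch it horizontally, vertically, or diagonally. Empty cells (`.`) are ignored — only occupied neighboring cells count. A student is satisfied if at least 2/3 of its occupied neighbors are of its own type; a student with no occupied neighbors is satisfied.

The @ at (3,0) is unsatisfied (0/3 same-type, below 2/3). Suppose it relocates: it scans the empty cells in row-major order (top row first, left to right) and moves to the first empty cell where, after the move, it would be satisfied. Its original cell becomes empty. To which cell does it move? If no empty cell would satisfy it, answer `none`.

(0,2)

Vacating (3,0). Empty cells in order:
  (0,1): 0/1 same-type → still unsatisfied.
  (0,2): 0/0 same-type → satisfied — stop here.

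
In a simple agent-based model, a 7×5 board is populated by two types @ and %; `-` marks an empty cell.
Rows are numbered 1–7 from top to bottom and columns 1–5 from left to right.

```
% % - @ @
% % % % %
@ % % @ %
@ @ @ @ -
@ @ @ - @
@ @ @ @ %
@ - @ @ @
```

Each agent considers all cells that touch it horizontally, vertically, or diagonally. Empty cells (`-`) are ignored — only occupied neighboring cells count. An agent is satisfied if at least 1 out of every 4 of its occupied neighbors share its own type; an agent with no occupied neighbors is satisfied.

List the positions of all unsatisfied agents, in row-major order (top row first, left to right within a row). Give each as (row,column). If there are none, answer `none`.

(6,5)

(1,1)% 3/3 ok
(1,2)% 4/4 ok
(1,4)@ 1/4 ok
(1,5)@ 1/3 ok
(2,1)% 4/5 ok
(2,2)% 6/7 ok
(2,3)% 5/7 ok
(2,4)% 4/7 ok
(2,5)% 2/5 ok
(3,1)@ 2/5 ok
(3,2)% 4/8 ok
(3,3)% 4/8 ok
(3,4)@ 2/7 ok
(3,5)% 2/4 ok
(4,1)@ 4/5 ok
(4,2)@ 6/8 ok
(4,3)@ 5/7 ok
(4,4)@ 4/6 ok
(5,1)@ 5/5 ok
(5,2)@ 8/8 ok
(5,3)@ 7/7 ok
(5,5)@ 2/3 ok
(6,1)@ 4/4 ok
(6,2)@ 7/7 ok
(6,3)@ 6/6 ok
(6,4)@ 6/7 ok
(6,5)% 0/4 unhappy
(7,1)@ 2/2 ok
(7,3)@ 4/4 ok
(7,4)@ 4/5 ok
(7,5)@ 2/3 ok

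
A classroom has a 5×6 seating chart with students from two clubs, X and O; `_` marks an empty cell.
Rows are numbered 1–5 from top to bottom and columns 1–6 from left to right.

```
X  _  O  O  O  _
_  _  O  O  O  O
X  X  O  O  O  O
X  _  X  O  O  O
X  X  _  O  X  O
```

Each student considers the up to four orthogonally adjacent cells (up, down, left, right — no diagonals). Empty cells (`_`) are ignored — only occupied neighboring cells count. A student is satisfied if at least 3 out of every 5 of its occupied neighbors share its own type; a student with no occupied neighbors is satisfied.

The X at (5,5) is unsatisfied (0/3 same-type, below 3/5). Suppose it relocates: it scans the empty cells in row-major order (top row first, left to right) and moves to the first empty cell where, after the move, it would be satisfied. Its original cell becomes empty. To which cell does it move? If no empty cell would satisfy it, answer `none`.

Vacating (5,5). Empty cells in order:
  (1,2): 1/2 same-type → still unsatisfied.
  (1,6): 0/2 same-type → still unsatisfied.
  (2,1): 2/2 same-type → satisfied — stop here.

(2,1)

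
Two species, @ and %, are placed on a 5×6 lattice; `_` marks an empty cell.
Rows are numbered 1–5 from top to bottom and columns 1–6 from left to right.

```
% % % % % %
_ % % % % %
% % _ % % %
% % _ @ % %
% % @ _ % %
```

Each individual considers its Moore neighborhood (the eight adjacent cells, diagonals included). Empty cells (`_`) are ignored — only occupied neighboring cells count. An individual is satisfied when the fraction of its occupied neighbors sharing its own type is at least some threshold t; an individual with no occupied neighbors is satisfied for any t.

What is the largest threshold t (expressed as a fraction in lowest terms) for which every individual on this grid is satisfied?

1/5

(1,1)% 2/2
(1,2)% 4/4
(1,3)% 5/5
(1,4)% 5/5
(1,5)% 5/5
(1,6)% 3/3
(2,2)% 6/6
(2,3)% 7/7
(2,4)% 7/7
(2,5)% 8/8
(2,6)% 5/5
(3,1)% 4/4
(3,2)% 5/5
(3,4)% 5/6
(3,5)% 7/8
(3,6)% 5/5
(4,1)% 5/5
(4,2)% 5/6
(4,4)@ 1/5
(4,5)% 6/7
(4,6)% 5/5
(5,1)% 3/3
(5,2)% 3/4
(5,3)@ 1/3
(5,5)% 3/4
(5,6)% 3/3
The smallest same-type fraction is 1/5 at (4,4), which reduces to 1/5. Any threshold above that leaves this individual unsatisfied.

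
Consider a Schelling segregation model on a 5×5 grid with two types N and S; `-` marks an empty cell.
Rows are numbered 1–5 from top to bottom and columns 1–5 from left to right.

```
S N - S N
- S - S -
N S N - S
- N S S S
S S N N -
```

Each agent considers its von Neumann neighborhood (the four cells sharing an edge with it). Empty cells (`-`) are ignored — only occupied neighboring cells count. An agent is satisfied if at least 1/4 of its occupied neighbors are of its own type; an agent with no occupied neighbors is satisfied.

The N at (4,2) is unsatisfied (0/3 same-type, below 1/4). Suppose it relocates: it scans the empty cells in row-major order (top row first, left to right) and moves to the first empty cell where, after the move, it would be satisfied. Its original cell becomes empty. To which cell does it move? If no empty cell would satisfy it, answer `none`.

Vacating (4,2). Empty cells in order:
  (1,3): 1/2 same-type → satisfied — stop here.

(1,3)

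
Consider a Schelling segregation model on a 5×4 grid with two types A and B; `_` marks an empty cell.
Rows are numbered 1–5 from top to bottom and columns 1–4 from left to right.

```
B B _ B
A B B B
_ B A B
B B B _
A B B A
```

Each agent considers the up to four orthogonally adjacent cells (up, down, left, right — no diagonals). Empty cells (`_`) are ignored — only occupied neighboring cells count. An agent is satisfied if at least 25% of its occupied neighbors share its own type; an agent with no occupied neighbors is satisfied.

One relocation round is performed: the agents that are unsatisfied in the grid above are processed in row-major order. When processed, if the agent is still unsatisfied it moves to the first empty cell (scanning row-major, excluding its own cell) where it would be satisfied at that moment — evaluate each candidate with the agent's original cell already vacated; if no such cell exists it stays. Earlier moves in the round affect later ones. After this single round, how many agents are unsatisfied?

2

Initially unsatisfied (in order): (2,1), (3,3), (5,1), (5,4).
  (2,1) → (4,4).
  (3,3): no empty cell satisfies it; stays.
  (5,1): no empty cell satisfies it; stays.
  (5,4): now satisfied by earlier moves; stays.
Resulting grid:
B B _ B
_ B B B
_ B A B
B B B A
A B B A
Unsatisfied now: (3,3), (5,1).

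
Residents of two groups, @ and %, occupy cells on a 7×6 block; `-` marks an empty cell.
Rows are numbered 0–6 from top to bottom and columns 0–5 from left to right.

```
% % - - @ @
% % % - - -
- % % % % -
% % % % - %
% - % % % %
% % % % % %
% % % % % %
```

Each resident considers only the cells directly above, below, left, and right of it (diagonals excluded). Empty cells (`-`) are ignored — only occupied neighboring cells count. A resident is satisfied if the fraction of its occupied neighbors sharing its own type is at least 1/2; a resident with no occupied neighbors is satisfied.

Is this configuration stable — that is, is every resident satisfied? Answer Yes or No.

Yes

(0,0)% 2/2 satisfied
(0,1)% 2/2 satisfied
(0,4)@ 1/1 satisfied
(0,5)@ 1/1 satisfied
(1,0)% 2/2 satisfied
(1,1)% 4/4 satisfied
(1,2)% 2/2 satisfied
(2,1)% 3/3 satisfied
(2,2)% 4/4 satisfied
(2,3)% 3/3 satisfied
(2,4)% 1/1 satisfied
(3,0)% 2/2 satisfied
(3,1)% 3/3 satisfied
(3,2)% 4/4 satisfied
(3,3)% 3/3 satisfied
(3,5)% 1/1 satisfied
(4,0)% 2/2 satisfied
(4,2)% 3/3 satisfied
(4,3)% 4/4 satisfied
(4,4)% 3/3 satisfied
(4,5)% 3/3 satisfied
(5,0)% 3/3 satisfied
(5,1)% 3/3 satisfied
(5,2)% 4/4 satisfied
(5,3)% 4/4 satisfied
(5,4)% 4/4 satisfied
(5,5)% 3/3 satisfied
(6,0)% 2/2 satisfied
(6,1)% 3/3 satisfied
(6,2)% 3/3 satisfied
(6,3)% 3/3 satisfied
(6,4)% 3/3 satisfied
(6,5)% 2/2 satisfied
All meet the threshold, so the configuration is stable.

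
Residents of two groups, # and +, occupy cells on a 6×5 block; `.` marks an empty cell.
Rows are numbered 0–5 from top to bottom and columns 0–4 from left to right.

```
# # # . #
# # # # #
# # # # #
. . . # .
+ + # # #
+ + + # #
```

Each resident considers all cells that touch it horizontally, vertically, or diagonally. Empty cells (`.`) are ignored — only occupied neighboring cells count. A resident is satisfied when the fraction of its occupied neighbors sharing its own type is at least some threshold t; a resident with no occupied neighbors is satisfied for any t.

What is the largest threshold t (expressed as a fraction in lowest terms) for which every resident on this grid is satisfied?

Row 0: (0,0)# 3/3 · (0,1)# 5/5 · (0,2)# 4/4 · (0,4)# 2/2
Row 1: (1,0)# 5/5 · (1,1)# 8/8 · (1,2)# 7/7 · (1,3)# 7/7 · (1,4)# 4/4
Row 2: (2,0)# 3/3 · (2,1)# 5/5 · (2,2)# 6/6 · (2,3)# 6/6 · (2,4)# 4/4
Row 3: (3,3)# 6/6
Row 4: (4,0)+ 3/3 · (4,1)+ 4/5 · (4,2)# 3/6 · (4,3)# 5/6 · (4,4)# 4/4
Row 5: (5,0)+ 3/3 · (5,1)+ 4/5 · (5,2)+ 2/5 · (5,3)# 4/5 · (5,4)# 3/3
The smallest same-type fraction is 2/5 at (5,2), which reduces to 2/5. Any threshold above that leaves this resident unsatisfied.

2/5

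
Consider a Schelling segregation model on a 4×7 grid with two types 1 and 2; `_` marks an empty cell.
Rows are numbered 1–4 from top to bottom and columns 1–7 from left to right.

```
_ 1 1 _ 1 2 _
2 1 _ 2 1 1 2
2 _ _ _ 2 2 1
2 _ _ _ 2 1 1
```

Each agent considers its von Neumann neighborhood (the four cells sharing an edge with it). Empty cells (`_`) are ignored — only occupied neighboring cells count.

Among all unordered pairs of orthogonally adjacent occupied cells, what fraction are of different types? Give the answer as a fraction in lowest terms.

11/21

Scan each occupied cell's neighbors to the right and below so each pair is counted once.
From row 1: 2 unlike of 5 pairs (running 2/5).
From row 2: 6 unlike of 8 pairs (running 8/13).
From row 3: 2 unlike of 6 pairs (running 10/19).
From row 4: 1 unlike of 2 pairs (running 11/21).
Total adjacent occupied pairs: 21; unlike-type pairs: 11.
11/21 is already in lowest terms.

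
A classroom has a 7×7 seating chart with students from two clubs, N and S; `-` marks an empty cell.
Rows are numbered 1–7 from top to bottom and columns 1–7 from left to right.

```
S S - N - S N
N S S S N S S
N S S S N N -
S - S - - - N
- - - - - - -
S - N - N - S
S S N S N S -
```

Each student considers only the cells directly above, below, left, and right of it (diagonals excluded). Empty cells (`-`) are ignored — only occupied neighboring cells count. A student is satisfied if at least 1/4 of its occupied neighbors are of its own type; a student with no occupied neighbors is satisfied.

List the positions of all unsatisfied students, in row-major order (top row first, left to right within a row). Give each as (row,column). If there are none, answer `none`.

(1,1)S 1/2 ok
(1,2)S 2/2 ok
(1,4)N 0/1 unhappy
(1,6)S 1/2 ok
(1,7)N 0/2 unhappy
(2,1)N 1/3 ok
(2,2)S 3/4 ok
(2,3)S 3/3 ok
(2,4)S 2/4 ok
(2,5)N 1/3 ok
(2,6)S 2/4 ok
(2,7)S 1/2 ok
(3,1)N 1/3 ok
(3,2)S 2/3 ok
(3,3)S 4/4 ok
(3,4)S 2/3 ok
(3,5)N 2/3 ok
(3,6)N 1/2 ok
(4,1)S 0/1 unhappy
(4,3)S 1/1 ok
(4,7)N 0/0 ok
(6,1)S 1/1 ok
(6,3)N 1/1 ok
(6,5)N 1/1 ok
(6,7)S 0/0 ok
(7,1)S 2/2 ok
(7,2)S 1/2 ok
(7,3)N 1/3 ok
(7,4)S 0/2 unhappy
(7,5)N 1/3 ok
(7,6)S 0/1 unhappy

(1,4), (1,7), (4,1), (7,4), (7,6)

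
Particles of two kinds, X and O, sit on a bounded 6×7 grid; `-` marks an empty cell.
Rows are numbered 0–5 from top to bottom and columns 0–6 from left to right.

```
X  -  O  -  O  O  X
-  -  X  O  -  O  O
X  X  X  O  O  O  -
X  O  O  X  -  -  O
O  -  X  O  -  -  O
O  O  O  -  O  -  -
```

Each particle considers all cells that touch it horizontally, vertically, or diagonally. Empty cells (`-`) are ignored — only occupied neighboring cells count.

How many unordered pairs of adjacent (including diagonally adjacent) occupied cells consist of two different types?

24

Scan each occupied cell's neighbors to the right and below (and the two forward diagonals) so each pair is counted once.
From row 0: 4 unlike of 10 pairs (running 4/10).
From row 1: 3 unlike of 11 pairs (running 7/21).
From row 2: 8 unlike of 17 pairs (running 15/38).
From row 3: 6 unlike of 11 pairs (running 21/49).
From row 4: 3 unlike of 7 pairs (running 24/56).
From row 5: 0 unlike of 2 pairs (running 24/58).
Total adjacent occupied pairs: 58; unlike-type pairs: 24.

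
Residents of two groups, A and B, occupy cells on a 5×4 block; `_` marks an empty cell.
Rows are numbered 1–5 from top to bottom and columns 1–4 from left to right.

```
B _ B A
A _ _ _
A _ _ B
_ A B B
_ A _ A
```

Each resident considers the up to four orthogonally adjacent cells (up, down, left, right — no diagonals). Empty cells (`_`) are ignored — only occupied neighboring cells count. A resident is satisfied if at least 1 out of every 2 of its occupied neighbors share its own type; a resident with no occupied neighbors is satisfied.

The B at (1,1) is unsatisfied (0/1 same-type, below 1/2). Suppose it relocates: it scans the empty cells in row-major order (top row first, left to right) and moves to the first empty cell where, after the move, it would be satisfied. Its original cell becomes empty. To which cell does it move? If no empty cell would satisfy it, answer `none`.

Vacating (1,1). Empty cells in order:
  (1,2): 1/1 same-type → satisfied — stop here.

(1,2)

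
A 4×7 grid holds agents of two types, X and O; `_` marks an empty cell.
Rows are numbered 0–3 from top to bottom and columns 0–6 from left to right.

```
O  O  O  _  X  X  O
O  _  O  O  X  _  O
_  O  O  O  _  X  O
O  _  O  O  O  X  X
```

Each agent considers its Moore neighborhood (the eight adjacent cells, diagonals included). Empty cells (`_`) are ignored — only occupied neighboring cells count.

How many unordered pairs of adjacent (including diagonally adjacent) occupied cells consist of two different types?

Scan each occupied cell's neighbors to the right and below (and the two forward diagonals) so each pair is counted once.
Row 0: O(0,0)–O(0,1)= O(0,0)–O(1,0)= O(0,1)–O(0,2)= O(0,1)–O(1,2)= O(0,1)–O(1,0)= O(0,2)–O(1,2)= O(0,2)–O(1,3)= X(0,4)–X(0,5)= X(0,4)–X(1,4)= X(0,4)–O(1,3)≠ X(0,5)–O(0,6)≠ X(0,5)–O(1,6)≠ X(0,5)–X(1,4)= O(0,6)–O(1,6)=  → 3/14 unlike.
Row 1: O(1,0)–O(2,1)= O(1,2)–O(1,3)= O(1,2)–O(2,2)= O(1,2)–O(2,3)= O(1,2)–O(2,1)= O(1,3)–X(1,4)≠ O(1,3)–O(2,3)= O(1,3)–O(2,2)= X(1,4)–X(2,5)= X(1,4)–O(2,3)≠ O(1,6)–O(2,6)= O(1,6)–X(2,5)≠  → 3/12 unlike.
Row 2: O(2,1)–O(2,2)= O(2,1)–O(3,2)= O(2,1)–O(3,0)= O(2,2)–O(2,3)= O(2,2)–O(3,2)= O(2,2)–O(3,3)= O(2,3)–O(3,3)= O(2,3)–O(3,4)= O(2,3)–O(3,2)= X(2,5)–O(2,6)≠ X(2,5)–X(3,5)= X(2,5)–X(3,6)= X(2,5)–O(3,4)≠ O(2,6)–X(3,6)≠ O(2,6)–X(3,5)≠  → 4/15 unlike.
Row 3: O(3,2)–O(3,3)= O(3,3)–O(3,4)= O(3,4)–X(3,5)≠ X(3,5)–X(3,6)=  → 1/4 unlike.
Total adjacent occupied pairs: 45; unlike-type pairs: 11.

11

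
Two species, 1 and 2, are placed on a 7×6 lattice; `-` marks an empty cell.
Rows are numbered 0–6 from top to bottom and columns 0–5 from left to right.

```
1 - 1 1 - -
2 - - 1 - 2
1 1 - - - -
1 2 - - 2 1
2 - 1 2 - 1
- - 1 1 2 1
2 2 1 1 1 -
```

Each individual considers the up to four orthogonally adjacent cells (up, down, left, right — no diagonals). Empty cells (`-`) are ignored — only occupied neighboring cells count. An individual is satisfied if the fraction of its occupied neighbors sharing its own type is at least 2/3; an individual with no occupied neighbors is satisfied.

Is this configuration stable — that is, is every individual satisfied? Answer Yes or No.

No

Row 0: (0,0)1 0/1 unhappy · (0,2)1 1/1 ok · (0,3)1 2/2 ok
Row 1: (1,0)2 0/2 unhappy · (1,3)1 1/1 ok · (1,5)2 0/0 ok
Row 2: (2,0)1 2/3 ok · (2,1)1 1/2 unhappy
Row 3: (3,0)1 1/3 unhappy · (3,1)2 0/2 unhappy · (3,4)2 0/1 unhappy · (3,5)1 1/2 unhappy
Row 4: (4,0)2 0/1 unhappy · (4,2)1 1/2 unhappy · (4,3)2 0/2 unhappy · (4,5)1 2/2 ok
Row 5: (5,2)1 3/3 ok · (5,3)1 2/4 unhappy · (5,4)2 0/3 unhappy · (5,5)1 1/2 unhappy
Row 6: (6,0)2 1/1 ok · (6,1)2 1/2 unhappy · (6,2)1 2/3 ok · (6,3)1 3/3 ok · (6,4)1 1/2 unhappy
For instance (0,0) has only 0/1 same-type neighbors, below 2/3.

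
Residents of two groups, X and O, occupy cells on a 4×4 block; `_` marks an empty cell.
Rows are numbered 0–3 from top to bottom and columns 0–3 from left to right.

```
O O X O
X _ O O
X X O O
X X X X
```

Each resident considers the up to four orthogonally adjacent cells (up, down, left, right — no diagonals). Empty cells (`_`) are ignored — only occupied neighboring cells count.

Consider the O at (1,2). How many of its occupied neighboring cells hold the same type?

2

Occupied neighbors of (1,2): (0,2)=X, (2,2)=O, (1,3)=O.
Same type (O): 2 of 3.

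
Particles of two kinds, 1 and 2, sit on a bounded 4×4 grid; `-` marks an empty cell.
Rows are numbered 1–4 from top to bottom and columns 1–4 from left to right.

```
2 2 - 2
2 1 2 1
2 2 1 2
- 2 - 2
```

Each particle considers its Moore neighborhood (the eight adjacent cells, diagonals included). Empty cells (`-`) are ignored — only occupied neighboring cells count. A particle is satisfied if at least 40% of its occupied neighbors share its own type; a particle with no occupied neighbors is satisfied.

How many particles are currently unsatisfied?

3

Row 1: (1,1)2 2/3 satisfied · (1,2)2 3/4 satisfied · (1,4)2 1/2 satisfied
Row 2: (2,1)2 4/5 satisfied · (2,2)1 1/7 not · (2,3)2 4/7 satisfied · (2,4)1 1/4 not
Row 3: (3,1)2 3/4 satisfied · (3,2)2 4/6 satisfied · (3,3)1 2/7 not · (3,4)2 2/4 satisfied
Row 4: (4,2)2 2/3 satisfied · (4,4)2 1/2 satisfied
Unsatisfied: (2,2), (2,4), (3,3) — 3 in total.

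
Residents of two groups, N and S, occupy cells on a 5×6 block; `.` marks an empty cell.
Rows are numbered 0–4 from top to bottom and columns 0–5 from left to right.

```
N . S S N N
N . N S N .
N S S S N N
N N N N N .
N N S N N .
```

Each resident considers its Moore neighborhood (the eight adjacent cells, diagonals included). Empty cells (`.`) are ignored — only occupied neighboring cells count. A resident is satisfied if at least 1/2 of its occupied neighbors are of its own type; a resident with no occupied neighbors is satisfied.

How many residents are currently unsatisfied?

6

(0,0)N 1/1 satisfied
(0,2)S 2/3 satisfied
(0,3)S 2/5 not
(0,4)N 2/4 satisfied
(0,5)N 2/2 satisfied
(1,0)N 2/3 satisfied
(1,2)N 0/6 not
(1,3)S 4/8 satisfied
(1,4)N 4/7 satisfied
(2,0)N 3/4 satisfied
(2,1)S 1/7 not
(2,2)S 3/7 not
(2,3)S 2/8 not
(2,4)N 4/6 satisfied
(2,5)N 3/3 satisfied
(3,0)N 4/5 satisfied
(3,1)N 5/8 satisfied
(3,2)N 4/8 satisfied
(3,3)N 5/8 satisfied
(3,4)N 5/6 satisfied
(4,0)N 3/3 satisfied
(4,1)N 4/5 satisfied
(4,2)S 0/5 not
(4,3)N 4/5 satisfied
(4,4)N 3/3 satisfied
Unsatisfied: (0,3), (1,2), (2,1), (2,2), (2,3), (4,2) — 6 in total.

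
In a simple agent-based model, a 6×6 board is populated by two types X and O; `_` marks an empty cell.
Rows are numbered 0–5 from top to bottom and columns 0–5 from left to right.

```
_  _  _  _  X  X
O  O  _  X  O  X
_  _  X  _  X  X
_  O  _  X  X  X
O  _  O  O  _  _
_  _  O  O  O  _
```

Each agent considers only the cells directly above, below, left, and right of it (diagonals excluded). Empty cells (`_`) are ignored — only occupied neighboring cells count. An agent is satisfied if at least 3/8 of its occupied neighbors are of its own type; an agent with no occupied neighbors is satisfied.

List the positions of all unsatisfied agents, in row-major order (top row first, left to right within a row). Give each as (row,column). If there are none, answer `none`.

(0,4)X 1/2 satisfied
(0,5)X 2/2 satisfied
(1,0)O 1/1 satisfied
(1,1)O 1/1 satisfied
(1,3)X 0/1 not
(1,4)O 0/4 not
(1,5)X 2/3 satisfied
(2,2)X 0/0 satisfied
(2,4)X 2/3 satisfied
(2,5)X 3/3 satisfied
(3,1)O 0/0 satisfied
(3,3)X 1/2 satisfied
(3,4)X 3/3 satisfied
(3,5)X 2/2 satisfied
(4,0)O 0/0 satisfied
(4,2)O 2/2 satisfied
(4,3)O 2/3 satisfied
(5,2)O 2/2 satisfied
(5,3)O 3/3 satisfied
(5,4)O 1/1 satisfied

(1,3), (1,4)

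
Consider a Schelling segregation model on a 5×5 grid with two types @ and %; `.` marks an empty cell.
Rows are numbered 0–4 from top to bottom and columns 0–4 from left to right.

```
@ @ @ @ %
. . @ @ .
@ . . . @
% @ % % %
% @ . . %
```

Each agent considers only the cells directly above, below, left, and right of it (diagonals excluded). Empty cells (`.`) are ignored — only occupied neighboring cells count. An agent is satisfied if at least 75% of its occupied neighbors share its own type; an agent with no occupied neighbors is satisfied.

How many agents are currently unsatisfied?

Row 0: (0,0)@ 1/1 ✓ · (0,1)@ 2/2 ✓ · (0,2)@ 3/3 ✓ · (0,3)@ 2/3 ✗ · (0,4)% 0/1 ✗
Row 1: (1,2)@ 2/2 ✓ · (1,3)@ 2/2 ✓
Row 2: (2,0)@ 0/1 ✗ · (2,4)@ 0/1 ✗
Row 3: (3,0)% 1/3 ✗ · (3,1)@ 1/3 ✗ · (3,2)% 1/2 ✗ · (3,3)% 2/2 ✓ · (3,4)% 2/3 ✗
Row 4: (4,0)% 1/2 ✗ · (4,1)@ 1/2 ✗ · (4,4)% 1/1 ✓
Unsatisfied: (0,3), (0,4), (2,0), (2,4), (3,0), (3,1), (3,2), (3,4), (4,0), (4,1) — 10 in total.

10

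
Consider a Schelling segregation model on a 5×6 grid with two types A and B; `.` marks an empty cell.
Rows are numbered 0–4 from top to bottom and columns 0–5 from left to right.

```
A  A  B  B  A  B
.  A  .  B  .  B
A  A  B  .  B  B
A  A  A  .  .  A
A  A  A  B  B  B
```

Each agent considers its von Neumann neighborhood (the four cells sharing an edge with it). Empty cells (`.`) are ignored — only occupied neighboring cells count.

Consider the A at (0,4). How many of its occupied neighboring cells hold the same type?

0

Occupied neighbors of (0,4): (0,3)=B, (0,5)=B.
Same type (A): 0 of 2.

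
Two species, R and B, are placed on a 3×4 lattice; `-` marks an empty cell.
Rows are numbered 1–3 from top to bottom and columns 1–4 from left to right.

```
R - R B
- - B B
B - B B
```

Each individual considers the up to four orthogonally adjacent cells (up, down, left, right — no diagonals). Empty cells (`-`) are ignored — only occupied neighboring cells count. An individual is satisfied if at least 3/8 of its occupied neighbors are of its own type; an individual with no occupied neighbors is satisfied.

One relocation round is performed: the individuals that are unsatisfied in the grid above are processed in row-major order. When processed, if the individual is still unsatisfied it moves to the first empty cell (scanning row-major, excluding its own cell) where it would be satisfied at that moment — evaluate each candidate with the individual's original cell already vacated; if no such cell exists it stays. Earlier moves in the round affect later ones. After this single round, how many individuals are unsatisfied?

Initially unsatisfied (in order): (1,3).
  (1,3) → (1,2).
Resulting grid:
R R - B
- - B B
B - B B
All satisfied now.

0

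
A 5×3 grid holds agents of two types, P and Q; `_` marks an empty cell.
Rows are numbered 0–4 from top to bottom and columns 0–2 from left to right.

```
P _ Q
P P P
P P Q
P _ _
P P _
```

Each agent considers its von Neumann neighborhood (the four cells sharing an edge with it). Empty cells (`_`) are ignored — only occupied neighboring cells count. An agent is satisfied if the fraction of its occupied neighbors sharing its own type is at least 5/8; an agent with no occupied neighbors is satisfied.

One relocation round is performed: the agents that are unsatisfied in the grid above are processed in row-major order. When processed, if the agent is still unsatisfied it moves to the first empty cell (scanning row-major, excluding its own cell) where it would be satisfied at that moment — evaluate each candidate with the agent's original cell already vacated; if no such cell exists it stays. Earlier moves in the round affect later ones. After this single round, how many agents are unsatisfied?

1

Initially unsatisfied (in order): (0,2), (1,2), (2,2).
  (0,2) → (3,2).
  (1,2) → (0,1).
  (2,2): no empty cell satisfies it; stays.
Resulting grid:
P P _
P P _
P P Q
P _ Q
P P _
Unsatisfied now: (2,2).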